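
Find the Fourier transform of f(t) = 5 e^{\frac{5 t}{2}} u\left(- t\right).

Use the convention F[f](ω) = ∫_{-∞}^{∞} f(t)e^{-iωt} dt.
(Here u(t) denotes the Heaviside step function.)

F(ω) = - \frac{10}{2 i \omega - 5}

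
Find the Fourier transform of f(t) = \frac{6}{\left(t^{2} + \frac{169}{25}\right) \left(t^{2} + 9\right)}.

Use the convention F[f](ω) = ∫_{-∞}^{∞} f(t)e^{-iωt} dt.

F(ω) = - \frac{25 \pi e^{- 3 \left|{\omega}\right|}}{28} + \frac{375 \pi e^{- \frac{13 \left|{\omega}\right|}{5}}}{364}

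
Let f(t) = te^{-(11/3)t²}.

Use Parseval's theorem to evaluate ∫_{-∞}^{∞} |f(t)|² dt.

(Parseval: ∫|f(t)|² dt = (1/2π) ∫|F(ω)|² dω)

∫|f(t)|² dt = \frac{3 \sqrt{66} \sqrt{\pi}}{968}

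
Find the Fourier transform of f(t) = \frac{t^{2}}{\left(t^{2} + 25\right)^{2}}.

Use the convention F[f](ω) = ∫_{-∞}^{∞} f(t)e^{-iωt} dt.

F(ω) = \frac{\pi \left(1 - 5 \left|{\omega}\right|\right) e^{- 5 \left|{\omega}\right|}}{10}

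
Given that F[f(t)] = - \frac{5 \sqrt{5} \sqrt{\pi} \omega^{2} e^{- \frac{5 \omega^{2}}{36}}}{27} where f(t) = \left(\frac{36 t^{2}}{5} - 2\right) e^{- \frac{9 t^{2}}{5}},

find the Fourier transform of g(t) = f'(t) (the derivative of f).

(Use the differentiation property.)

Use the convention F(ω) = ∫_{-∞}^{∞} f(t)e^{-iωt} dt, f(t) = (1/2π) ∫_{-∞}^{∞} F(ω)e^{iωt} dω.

F[g](ω) = - \frac{5 \sqrt{5} i \sqrt{\pi} \omega^{3} e^{- \frac{5 \omega^{2}}{36}}}{27}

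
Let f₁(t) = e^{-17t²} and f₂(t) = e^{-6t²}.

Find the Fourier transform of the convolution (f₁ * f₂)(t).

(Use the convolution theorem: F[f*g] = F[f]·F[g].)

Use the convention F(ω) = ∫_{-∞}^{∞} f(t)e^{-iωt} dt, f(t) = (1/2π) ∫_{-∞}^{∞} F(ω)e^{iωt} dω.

F[f₁*f₂](ω) = \frac{\sqrt{102} \pi e^{- \frac{23 \omega^{2}}{408}}}{102}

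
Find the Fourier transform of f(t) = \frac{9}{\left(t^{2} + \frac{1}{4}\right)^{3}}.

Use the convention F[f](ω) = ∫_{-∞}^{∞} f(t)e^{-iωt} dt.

F(ω) = 9 \pi \left(\omega^{2} + 6 \left|{\omega}\right| + 12\right) e^{- \frac{\left|{\omega}\right|}{2}}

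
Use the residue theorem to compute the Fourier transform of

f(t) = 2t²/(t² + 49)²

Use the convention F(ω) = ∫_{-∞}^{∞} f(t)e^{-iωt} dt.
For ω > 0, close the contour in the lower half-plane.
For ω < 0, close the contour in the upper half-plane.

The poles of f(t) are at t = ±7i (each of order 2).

Let g(z) = f(z)e^{-iωz}; for large |z| the factor e^{-iωz} decays in the lower half-plane when ω > 0 and in the upper half-plane when ω < 0.

Case ω > 0 (lower half-plane, clockwise contour ⇒ F(ω) = -2πi·ΣRes):
  Res_{z = - 7 i} g(z) = \frac{i \left(1 - 7 \omega\right) e^{- 7 \omega}}{14} (pole of order 2)
  F(ω) = -2πi·ΣRes = \frac{\pi \left(1 - 7 \omega\right) e^{- 7 \omega}}{7}

Case ω < 0 (upper half-plane, counterclockwise contour ⇒ F(ω) = +2πi·ΣRes):
  Res_{z = 7 i} g(z) = \frac{i \left(- 7 \omega - 1\right) e^{7 \omega}}{14} (pole of order 2)
  F(ω) = 2πi·ΣRes = \frac{\pi \left(7 \omega + 1\right) e^{7 \omega}}{7}

Both cases combine into a single formula in |ω|:

F(ω) = \frac{\pi \left(1 - 7 \left|{\omega}\right|\right) e^{- 7 \left|{\omega}\right|}}{7}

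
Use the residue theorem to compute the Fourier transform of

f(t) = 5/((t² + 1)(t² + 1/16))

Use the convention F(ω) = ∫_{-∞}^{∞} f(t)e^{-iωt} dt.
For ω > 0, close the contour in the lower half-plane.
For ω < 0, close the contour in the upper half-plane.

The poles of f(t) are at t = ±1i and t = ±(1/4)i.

Let g(z) = f(z)e^{-iωz}; for large |z| the factor e^{-iωz} decays in the lower half-plane when ω > 0 and in the upper half-plane when ω < 0.

Case ω > 0 (lower half-plane, clockwise contour ⇒ F(ω) = -2πi·ΣRes):
  Res_{z = - i} g(z) = - \frac{8 i e^{- \omega}}{3}
  Res_{z = - \frac{i}{4}} g(z) = \frac{32 i e^{- \frac{\omega}{4}}}{3}
  F(ω) = -2πi·ΣRes = - \frac{16 \pi e^{- \omega}}{3} + \frac{64 \pi e^{- \frac{\omega}{4}}}{3}

Case ω < 0 (upper half-plane, counterclockwise contour ⇒ F(ω) = +2πi·ΣRes):
  Res_{z = i} g(z) = \frac{8 i e^{\omega}}{3}
  Res_{z = \frac{i}{4}} g(z) = - \frac{32 i e^{\frac{\omega}{4}}}{3}
  F(ω) = 2πi·ΣRes = \frac{16 \pi \left(4 e^{\frac{\omega}{4}} - e^{\omega}\right)}{3}

Both cases combine into a single formula in |ω|:

F(ω) = - \frac{16 \pi e^{- \left|{\omega}\right|}}{3} + \frac{64 \pi e^{- \frac{\left|{\omega}\right|}{4}}}{3}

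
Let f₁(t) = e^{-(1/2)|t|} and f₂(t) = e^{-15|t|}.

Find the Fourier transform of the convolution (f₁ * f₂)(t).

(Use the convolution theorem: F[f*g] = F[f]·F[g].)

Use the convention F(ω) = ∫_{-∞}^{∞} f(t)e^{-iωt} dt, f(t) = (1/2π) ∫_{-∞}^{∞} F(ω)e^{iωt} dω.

F[f₁*f₂](ω) = \frac{120}{\left(\omega^{2} + 225\right) \left(4 \omega^{2} + 1\right)}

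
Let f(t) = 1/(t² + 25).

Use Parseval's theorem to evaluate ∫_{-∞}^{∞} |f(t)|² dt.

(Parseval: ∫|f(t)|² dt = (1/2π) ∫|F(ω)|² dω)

∫|f(t)|² dt = \frac{\pi}{250}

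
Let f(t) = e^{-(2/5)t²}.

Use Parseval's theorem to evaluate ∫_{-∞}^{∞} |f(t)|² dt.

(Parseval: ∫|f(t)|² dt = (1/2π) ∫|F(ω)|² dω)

∫|f(t)|² dt = \frac{\sqrt{5} \sqrt{\pi}}{2}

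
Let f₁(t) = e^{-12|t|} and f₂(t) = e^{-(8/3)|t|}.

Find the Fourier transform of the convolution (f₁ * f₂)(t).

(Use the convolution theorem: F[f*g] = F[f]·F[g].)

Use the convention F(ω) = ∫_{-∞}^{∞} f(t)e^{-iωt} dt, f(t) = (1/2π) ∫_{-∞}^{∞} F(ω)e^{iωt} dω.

F[f₁*f₂](ω) = \frac{1152}{\left(\omega^{2} + 144\right) \left(9 \omega^{2} + 64\right)}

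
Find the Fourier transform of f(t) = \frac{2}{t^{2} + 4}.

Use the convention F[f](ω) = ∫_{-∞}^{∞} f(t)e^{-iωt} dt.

F(ω) = \pi e^{- 2 \left|{\omega}\right|}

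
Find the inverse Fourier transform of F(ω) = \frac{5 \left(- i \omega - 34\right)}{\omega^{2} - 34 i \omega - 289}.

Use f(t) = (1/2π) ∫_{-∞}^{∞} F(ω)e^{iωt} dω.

f(t) = 5 \left(17 t + 1\right) e^{- 17 t} u\left(t\right)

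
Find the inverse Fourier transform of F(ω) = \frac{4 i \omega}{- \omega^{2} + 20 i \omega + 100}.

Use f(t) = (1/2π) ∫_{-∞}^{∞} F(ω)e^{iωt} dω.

f(t) = 4 \left(1 - 10 t\right) e^{- 10 t} u\left(t\right)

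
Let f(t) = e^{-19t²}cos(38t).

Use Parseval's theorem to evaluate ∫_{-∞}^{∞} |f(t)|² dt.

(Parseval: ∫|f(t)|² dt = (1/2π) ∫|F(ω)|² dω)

∫|f(t)|² dt = \frac{\sqrt{38} \sqrt{\pi} \left(1 + e^{38}\right)}{76 e^{38}}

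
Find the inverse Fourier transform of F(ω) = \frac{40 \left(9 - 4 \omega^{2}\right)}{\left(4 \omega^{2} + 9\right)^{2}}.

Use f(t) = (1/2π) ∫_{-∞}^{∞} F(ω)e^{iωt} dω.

f(t) = 5 e^{- \frac{3 \left|{t}\right|}{2}} \left|{t}\right|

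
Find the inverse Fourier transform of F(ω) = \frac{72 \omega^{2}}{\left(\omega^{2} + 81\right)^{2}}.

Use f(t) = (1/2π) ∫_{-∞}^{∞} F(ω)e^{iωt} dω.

f(t) = 2 \left(1 - 9 \left|{t}\right|\right) e^{- 9 \left|{t}\right|}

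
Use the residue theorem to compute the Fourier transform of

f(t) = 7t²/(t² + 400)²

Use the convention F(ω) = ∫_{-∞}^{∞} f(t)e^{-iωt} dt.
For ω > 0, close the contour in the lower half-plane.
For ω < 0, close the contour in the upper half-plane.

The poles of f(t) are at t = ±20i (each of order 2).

Let g(z) = f(z)e^{-iωz}; for large |z| the factor e^{-iωz} decays in the lower half-plane when ω > 0 and in the upper half-plane when ω < 0.

Case ω > 0 (lower half-plane, clockwise contour ⇒ F(ω) = -2πi·ΣRes):
  Res_{z = - 20 i} g(z) = \frac{7 i \left(1 - 20 \omega\right) e^{- 20 \omega}}{80} (pole of order 2)
  F(ω) = -2πi·ΣRes = \frac{7 \pi \left(1 - 20 \omega\right) e^{- 20 \omega}}{40}

Case ω < 0 (upper half-plane, counterclockwise contour ⇒ F(ω) = +2πi·ΣRes):
  Res_{z = 20 i} g(z) = \frac{7 i \left(- 20 \omega - 1\right) e^{20 \omega}}{80} (pole of order 2)
  F(ω) = 2πi·ΣRes = \frac{7 \pi \left(20 \omega + 1\right) e^{20 \omega}}{40}

Both cases combine into a single formula in |ω|:

F(ω) = \frac{7 \pi \left(1 - 20 \left|{\omega}\right|\right) e^{- 20 \left|{\omega}\right|}}{40}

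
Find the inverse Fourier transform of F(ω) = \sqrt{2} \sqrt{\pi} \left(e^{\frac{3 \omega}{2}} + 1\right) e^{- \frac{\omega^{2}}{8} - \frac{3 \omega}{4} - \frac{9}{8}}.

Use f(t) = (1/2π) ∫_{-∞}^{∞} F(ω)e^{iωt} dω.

f(t) = 4 e^{- 2 t^{2}} \cos{\left(3 t \right)}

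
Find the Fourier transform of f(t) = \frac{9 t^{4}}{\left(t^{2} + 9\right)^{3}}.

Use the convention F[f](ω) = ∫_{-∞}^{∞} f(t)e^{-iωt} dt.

F(ω) = \frac{9 \pi \left(3 \omega^{2} - 5 \left|{\omega}\right| + 1\right) e^{- 3 \left|{\omega}\right|}}{8}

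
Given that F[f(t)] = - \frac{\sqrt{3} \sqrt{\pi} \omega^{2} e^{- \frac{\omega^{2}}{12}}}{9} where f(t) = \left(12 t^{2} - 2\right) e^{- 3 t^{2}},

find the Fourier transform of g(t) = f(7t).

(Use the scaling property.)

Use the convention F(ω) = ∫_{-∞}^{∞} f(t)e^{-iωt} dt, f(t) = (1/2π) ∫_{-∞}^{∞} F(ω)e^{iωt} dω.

F[g](ω) = - \frac{\sqrt{3} \sqrt{\pi} \omega^{2} e^{- \frac{\omega^{2}}{588}}}{3087}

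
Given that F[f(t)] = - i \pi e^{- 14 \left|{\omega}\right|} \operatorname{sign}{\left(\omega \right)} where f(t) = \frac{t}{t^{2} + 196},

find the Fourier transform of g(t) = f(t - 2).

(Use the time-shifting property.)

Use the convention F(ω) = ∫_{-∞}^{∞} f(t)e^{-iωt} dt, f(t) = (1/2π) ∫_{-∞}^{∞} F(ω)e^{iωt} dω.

F[g](ω) = - i \pi e^{- 2 i \omega} e^{- 14 \left|{\omega}\right|} \operatorname{sign}{\left(\omega \right)}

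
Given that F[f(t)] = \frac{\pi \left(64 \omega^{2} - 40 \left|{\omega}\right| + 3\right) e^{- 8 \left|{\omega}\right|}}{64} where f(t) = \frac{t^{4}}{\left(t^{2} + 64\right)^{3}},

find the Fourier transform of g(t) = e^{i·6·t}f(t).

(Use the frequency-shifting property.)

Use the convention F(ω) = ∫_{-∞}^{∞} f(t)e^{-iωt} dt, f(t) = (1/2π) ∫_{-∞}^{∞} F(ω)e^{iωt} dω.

F[g](ω) = \frac{\pi \left(64 \left(\omega - 6\right)^{2} - 40 \left|{\omega - 6}\right| + 3\right) e^{- 8 \left|{\omega - 6}\right|}}{64}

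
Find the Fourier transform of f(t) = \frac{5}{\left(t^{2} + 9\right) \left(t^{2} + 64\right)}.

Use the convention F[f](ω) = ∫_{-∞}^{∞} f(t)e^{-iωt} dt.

F(ω) = \frac{\pi \left(8 e^{5 \left|{\omega}\right|} - 3\right) e^{- 8 \left|{\omega}\right|}}{264}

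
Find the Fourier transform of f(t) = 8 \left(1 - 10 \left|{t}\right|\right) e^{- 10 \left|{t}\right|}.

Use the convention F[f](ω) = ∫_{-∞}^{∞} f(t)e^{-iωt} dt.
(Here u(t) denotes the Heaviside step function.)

F(ω) = \frac{320 \omega^{2}}{\left(\omega^{2} + 100\right)^{2}}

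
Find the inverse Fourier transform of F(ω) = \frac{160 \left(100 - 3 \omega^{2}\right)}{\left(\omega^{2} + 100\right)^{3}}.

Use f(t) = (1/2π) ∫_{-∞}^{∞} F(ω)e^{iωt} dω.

f(t) = 4 t^{2} e^{- 10 \left|{t}\right|}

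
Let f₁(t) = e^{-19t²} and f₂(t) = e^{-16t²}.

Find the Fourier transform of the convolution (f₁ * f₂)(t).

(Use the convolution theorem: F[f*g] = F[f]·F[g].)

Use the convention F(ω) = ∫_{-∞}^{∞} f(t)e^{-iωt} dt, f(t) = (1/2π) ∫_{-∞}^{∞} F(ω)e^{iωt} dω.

F[f₁*f₂](ω) = \frac{\sqrt{19} \pi e^{- \frac{35 \omega^{2}}{1216}}}{76}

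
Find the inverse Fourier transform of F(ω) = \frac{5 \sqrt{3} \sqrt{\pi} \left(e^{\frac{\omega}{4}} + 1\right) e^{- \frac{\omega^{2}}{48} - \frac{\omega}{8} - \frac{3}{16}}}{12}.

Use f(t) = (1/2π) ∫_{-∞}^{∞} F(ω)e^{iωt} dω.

f(t) = 5 e^{- 12 t^{2}} \cos{\left(3 t \right)}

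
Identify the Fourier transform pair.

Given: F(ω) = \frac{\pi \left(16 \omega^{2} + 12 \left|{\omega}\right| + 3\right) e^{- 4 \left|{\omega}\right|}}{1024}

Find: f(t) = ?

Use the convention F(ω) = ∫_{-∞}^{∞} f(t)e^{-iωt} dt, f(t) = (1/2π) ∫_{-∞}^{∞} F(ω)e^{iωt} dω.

f(t) = \frac{8}{\left(t^{2} + 16\right)^{3}}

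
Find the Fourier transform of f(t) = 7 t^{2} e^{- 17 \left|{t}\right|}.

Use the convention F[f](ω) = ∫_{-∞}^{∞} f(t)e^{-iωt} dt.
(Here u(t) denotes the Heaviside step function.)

F(ω) = \frac{476 \left(289 - 3 \omega^{2}\right)}{\left(\omega^{2} + 289\right)^{3}}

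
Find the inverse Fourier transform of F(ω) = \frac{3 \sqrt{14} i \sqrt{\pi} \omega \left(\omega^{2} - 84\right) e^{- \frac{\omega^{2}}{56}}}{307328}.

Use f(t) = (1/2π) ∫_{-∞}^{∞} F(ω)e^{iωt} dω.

f(t) = 3 t^{3} e^{- 14 t^{2}}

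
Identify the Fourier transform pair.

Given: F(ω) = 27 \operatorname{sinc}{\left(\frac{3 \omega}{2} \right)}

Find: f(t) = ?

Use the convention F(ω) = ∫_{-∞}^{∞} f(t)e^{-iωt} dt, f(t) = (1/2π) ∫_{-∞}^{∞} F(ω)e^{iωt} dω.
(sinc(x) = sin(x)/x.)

f(t) = 9 \left(\begin{cases} 1 & \text{for}\: \left|{t}\right| < \frac{3}{2} \\0 & \text{otherwise} \end{cases}\right)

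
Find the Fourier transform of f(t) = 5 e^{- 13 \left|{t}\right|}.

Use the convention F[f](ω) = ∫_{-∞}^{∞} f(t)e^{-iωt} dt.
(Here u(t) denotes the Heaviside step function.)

F(ω) = \frac{130}{\omega^{2} + 169}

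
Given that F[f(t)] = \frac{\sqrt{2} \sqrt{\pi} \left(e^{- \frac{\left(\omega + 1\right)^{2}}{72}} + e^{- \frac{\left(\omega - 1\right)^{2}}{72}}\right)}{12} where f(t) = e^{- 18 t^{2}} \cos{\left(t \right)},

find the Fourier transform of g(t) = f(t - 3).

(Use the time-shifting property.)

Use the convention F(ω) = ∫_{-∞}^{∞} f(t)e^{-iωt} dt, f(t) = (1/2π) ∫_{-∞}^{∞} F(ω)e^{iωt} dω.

F[g](ω) = \frac{\sqrt{2} \sqrt{\pi} \left(e^{\frac{\omega}{18}} + 1\right) e^{- \frac{\omega^{2}}{72} - \frac{\omega}{36} - 3 i \omega - \frac{1}{72}}}{12}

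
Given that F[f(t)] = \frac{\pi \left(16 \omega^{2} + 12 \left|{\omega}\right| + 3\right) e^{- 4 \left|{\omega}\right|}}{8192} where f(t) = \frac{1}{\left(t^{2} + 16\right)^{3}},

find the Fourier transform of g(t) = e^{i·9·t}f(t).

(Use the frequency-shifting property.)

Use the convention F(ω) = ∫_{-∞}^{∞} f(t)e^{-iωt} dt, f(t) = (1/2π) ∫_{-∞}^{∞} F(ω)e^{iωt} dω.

F[g](ω) = \frac{\pi \left(16 \left(\omega - 9\right)^{2} + 12 \left|{\omega - 9}\right| + 3\right) e^{- 4 \left|{\omega - 9}\right|}}{8192}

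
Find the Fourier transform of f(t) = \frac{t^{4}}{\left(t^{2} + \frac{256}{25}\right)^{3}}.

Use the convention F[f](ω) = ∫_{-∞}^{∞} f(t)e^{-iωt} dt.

F(ω) = \frac{\pi \left(256 \omega^{2} - 400 \left|{\omega}\right| + 75\right) e^{- \frac{16 \left|{\omega}\right|}{5}}}{640}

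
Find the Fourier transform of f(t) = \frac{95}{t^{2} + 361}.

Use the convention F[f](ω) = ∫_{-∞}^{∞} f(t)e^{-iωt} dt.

F(ω) = 5 \pi e^{- 19 \left|{\omega}\right|}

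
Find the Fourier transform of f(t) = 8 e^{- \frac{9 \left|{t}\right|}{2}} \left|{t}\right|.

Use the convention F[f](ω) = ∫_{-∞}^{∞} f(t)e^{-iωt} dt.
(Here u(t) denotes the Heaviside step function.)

F(ω) = \frac{64 \left(81 - 4 \omega^{2}\right)}{\left(4 \omega^{2} + 81\right)^{2}}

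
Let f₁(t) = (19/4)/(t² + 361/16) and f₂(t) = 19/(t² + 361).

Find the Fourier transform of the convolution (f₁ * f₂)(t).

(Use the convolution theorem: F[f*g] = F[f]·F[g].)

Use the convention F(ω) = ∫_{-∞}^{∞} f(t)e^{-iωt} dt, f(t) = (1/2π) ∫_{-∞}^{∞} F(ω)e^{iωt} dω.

F[f₁*f₂](ω) = \pi^{2} e^{- \frac{95 \left|{\omega}\right|}{4}}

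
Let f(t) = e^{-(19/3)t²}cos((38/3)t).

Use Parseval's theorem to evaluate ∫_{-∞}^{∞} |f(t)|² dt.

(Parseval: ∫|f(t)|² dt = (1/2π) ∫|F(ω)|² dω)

∫|f(t)|² dt = \frac{\sqrt{114} \sqrt{\pi} \left(1 + e^{\frac{38}{3}}\right)}{76 e^{\frac{38}{3}}}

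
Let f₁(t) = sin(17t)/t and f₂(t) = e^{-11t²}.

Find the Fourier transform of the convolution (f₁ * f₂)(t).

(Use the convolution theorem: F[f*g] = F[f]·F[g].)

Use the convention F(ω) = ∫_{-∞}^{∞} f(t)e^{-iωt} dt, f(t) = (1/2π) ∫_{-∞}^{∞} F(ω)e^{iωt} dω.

F[f₁*f₂](ω) = \begin{cases} \frac{\sqrt{11} \pi^{\frac{3}{2}} e^{- \frac{\omega^{2}}{44}}}{11} & \text{for}\: \omega > -17 \wedge \omega < 17 \\0 & \text{otherwise} \end{cases}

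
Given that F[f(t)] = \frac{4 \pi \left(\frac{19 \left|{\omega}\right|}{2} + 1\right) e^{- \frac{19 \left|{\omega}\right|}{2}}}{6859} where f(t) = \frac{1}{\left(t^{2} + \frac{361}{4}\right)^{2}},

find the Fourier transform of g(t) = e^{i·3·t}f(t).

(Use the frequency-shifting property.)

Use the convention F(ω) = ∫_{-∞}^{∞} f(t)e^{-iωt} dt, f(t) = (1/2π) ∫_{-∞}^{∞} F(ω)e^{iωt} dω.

F[g](ω) = \frac{2 \pi \left(19 \left|{\omega - 3}\right| + 2\right) e^{- \frac{19 \left|{\omega - 3}\right|}{2}}}{6859}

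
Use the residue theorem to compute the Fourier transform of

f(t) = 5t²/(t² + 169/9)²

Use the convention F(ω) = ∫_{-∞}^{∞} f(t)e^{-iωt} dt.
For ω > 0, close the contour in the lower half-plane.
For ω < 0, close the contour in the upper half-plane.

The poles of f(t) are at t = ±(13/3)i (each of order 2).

Let g(z) = f(z)e^{-iωz}; for large |z| the factor e^{-iωz} decays in the lower half-plane when ω > 0 and in the upper half-plane when ω < 0.

Case ω > 0 (lower half-plane, clockwise contour ⇒ F(ω) = -2πi·ΣRes):
  Res_{z = - \frac{13 i}{3}} g(z) = \frac{5 i \left(3 - 13 \omega\right) e^{- \frac{13 \omega}{3}}}{52} (pole of order 2)
  F(ω) = -2πi·ΣRes = \frac{5 \pi \left(3 - 13 \omega\right) e^{- \frac{13 \omega}{3}}}{26}

Case ω < 0 (upper half-plane, counterclockwise contour ⇒ F(ω) = +2πi·ΣRes):
  Res_{z = \frac{13 i}{3}} g(z) = \frac{5 i \left(- 13 \omega - 3\right) e^{\frac{13 \omega}{3}}}{52} (pole of order 2)
  F(ω) = 2πi·ΣRes = \frac{5 \pi \left(13 \omega + 3\right) e^{\frac{13 \omega}{3}}}{26}

Both cases combine into a single formula in |ω|:

F(ω) = \frac{5 \pi \left(3 - 13 \left|{\omega}\right|\right) e^{- \frac{13 \left|{\omega}\right|}{3}}}{26}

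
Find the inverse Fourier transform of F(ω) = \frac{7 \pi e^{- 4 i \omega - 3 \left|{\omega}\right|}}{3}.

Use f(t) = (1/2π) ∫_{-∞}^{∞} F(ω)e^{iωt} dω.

f(t) = \frac{7}{\left(t - 4\right)^{2} + 9}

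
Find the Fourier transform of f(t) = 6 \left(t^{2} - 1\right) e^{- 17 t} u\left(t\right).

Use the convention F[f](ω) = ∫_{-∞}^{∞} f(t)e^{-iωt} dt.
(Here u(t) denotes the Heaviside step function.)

F(ω) = \frac{6 \left(2 i \omega - \left(i \omega + 17\right)^{3} + 34\right)}{\left(i \omega + 17\right)^{4}}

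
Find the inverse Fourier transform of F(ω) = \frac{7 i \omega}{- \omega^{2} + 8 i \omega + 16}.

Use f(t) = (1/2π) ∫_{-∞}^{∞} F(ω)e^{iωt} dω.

f(t) = 7 \left(1 - 4 t\right) e^{- 4 t} u\left(t\right)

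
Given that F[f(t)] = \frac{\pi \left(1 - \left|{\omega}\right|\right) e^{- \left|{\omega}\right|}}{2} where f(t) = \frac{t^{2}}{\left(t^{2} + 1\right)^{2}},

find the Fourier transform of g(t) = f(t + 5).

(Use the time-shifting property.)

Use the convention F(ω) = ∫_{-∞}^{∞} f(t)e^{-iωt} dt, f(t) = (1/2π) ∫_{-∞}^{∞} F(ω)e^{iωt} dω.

F[g](ω) = - \frac{\pi \left(\left|{\omega}\right| - 1\right) e^{5 i \omega - \left|{\omega}\right|}}{2}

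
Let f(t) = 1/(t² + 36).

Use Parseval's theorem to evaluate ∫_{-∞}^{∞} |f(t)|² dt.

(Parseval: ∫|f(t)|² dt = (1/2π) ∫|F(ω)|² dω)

∫|f(t)|² dt = \frac{\pi}{432}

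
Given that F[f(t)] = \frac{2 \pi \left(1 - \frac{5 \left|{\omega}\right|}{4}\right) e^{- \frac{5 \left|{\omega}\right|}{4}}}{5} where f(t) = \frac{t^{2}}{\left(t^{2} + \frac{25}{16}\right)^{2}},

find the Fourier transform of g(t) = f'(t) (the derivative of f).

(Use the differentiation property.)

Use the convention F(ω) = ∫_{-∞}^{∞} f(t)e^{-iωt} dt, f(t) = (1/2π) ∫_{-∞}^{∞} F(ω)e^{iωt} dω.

F[g](ω) = \frac{i \pi \omega \left(4 - 5 \left|{\omega}\right|\right) e^{- \frac{5 \left|{\omega}\right|}{4}}}{10}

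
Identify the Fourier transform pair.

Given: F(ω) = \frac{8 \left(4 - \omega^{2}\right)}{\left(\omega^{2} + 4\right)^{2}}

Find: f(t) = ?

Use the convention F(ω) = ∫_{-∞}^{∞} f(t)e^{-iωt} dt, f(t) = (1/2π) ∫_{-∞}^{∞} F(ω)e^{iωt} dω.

f(t) = 4 e^{- 2 \left|{t}\right|} \left|{t}\right|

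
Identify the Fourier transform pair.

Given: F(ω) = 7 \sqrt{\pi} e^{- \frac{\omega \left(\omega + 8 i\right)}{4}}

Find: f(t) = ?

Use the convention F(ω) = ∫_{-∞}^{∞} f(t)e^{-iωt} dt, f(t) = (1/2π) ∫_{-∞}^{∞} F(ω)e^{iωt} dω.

f(t) = 7 e^{- \left(t - 2\right)^{2}}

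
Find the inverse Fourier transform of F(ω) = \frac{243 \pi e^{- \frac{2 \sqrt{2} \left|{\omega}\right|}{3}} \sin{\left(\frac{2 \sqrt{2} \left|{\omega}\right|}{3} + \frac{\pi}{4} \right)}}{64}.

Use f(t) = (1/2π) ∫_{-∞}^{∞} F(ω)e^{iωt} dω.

f(t) = \frac{9}{t^{4} + \frac{256}{81}}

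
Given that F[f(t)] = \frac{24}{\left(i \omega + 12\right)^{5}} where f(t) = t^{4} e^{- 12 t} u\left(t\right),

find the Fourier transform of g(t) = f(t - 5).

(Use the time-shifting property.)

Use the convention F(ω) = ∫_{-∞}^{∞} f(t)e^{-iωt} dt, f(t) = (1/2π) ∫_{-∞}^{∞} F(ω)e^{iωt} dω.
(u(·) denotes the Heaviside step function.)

F[g](ω) = \frac{24 e^{- 5 i \omega}}{\left(i \omega + 12\right)^{5}}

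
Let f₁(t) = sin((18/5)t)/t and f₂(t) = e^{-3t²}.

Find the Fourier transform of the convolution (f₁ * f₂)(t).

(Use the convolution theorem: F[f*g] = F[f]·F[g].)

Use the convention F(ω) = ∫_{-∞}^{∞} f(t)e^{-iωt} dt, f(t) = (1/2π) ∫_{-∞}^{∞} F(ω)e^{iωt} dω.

F[f₁*f₂](ω) = \begin{cases} \frac{\sqrt{3} \pi^{\frac{3}{2}} e^{- \frac{\omega^{2}}{12}}}{3} & \text{for}\: \omega > - \frac{18}{5} \wedge \omega < \frac{18}{5} \\0 & \text{otherwise} \end{cases}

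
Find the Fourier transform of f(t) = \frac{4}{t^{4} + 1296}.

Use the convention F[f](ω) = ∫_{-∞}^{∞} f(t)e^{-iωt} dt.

F(ω) = \frac{\pi e^{- 3 \sqrt{2} \left|{\omega}\right|} \sin{\left(3 \sqrt{2} \left|{\omega}\right| + \frac{\pi}{4} \right)}}{54}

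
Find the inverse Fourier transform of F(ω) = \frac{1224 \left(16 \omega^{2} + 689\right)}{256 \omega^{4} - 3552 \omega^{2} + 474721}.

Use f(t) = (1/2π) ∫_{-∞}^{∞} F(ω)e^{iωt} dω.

f(t) = 9 e^{- \frac{17 \left|{t}\right|}{4}} \cos{\left(5 \left|{t}\right| \right)}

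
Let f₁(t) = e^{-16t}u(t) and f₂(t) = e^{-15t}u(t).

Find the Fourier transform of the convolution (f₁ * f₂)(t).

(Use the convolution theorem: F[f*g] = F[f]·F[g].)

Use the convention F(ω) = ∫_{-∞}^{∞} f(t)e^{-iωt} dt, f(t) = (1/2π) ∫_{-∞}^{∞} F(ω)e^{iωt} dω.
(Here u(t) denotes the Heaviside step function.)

F[f₁*f₂](ω) = \frac{1}{\left(i \omega + 15\right) \left(i \omega + 16\right)}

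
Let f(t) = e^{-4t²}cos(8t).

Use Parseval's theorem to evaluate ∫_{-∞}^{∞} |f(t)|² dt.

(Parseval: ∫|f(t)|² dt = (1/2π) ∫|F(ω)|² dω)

∫|f(t)|² dt = \frac{\sqrt{2} \sqrt{\pi} \left(1 + e^{8}\right)}{8 e^{8}}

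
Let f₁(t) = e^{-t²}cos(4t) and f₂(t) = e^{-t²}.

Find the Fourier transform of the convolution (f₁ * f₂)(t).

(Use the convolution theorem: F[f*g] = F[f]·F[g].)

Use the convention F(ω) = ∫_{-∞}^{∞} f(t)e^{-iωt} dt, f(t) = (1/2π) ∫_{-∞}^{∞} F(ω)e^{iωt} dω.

F[f₁*f₂](ω) = \frac{\pi \left(e^{4 \omega} + 1\right) e^{- \frac{\omega^{2}}{2} - 2 \omega - 4}}{2}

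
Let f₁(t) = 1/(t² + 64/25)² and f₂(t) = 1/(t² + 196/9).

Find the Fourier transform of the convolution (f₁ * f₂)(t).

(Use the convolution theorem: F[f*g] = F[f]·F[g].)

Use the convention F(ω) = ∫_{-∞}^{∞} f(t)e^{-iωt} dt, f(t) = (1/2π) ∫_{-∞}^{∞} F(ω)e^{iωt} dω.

F[f₁*f₂](ω) = \frac{75 \pi^{2} \left(8 \left|{\omega}\right| + 5\right) e^{- \frac{94 \left|{\omega}\right|}{15}}}{14336}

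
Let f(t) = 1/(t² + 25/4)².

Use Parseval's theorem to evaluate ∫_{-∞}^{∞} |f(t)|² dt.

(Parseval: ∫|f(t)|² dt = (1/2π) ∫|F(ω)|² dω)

∫|f(t)|² dt = \frac{8 \pi}{15625}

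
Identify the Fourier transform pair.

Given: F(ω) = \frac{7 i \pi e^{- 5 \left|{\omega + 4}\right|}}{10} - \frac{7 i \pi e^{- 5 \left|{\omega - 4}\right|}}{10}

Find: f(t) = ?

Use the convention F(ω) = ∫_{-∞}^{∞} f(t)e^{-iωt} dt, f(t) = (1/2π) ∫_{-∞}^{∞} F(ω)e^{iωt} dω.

f(t) = \frac{7 \sin{\left(4 t \right)}}{t^{2} + 25}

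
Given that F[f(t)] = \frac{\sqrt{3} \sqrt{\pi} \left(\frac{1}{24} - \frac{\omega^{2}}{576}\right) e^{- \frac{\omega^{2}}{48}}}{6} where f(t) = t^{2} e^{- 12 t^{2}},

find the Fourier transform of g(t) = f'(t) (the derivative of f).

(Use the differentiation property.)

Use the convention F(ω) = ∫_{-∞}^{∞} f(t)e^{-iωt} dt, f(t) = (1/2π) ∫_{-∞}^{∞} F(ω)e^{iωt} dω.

F[g](ω) = \frac{\sqrt{3} i \sqrt{\pi} \omega \left(24 - \omega^{2}\right) e^{- \frac{\omega^{2}}{48}}}{3456}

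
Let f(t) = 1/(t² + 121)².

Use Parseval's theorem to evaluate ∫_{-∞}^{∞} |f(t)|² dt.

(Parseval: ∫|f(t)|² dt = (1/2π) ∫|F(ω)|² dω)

∫|f(t)|² dt = \frac{5 \pi}{311794736}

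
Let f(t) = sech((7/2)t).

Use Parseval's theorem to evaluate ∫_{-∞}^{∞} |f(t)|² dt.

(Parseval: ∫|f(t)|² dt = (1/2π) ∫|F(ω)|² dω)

∫|f(t)|² dt = \frac{4}{7}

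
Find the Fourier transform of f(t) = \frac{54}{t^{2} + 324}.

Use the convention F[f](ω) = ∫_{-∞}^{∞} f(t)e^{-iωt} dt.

F(ω) = 3 \pi e^{- 18 \left|{\omega}\right|}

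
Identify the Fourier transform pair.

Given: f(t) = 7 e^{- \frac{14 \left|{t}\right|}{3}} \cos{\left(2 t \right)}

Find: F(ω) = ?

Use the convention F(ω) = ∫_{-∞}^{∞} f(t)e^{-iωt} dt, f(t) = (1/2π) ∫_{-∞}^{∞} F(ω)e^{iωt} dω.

F(ω) = \frac{588 \left(9 \omega^{2} + 232\right)}{81 \omega^{4} + 2880 \omega^{2} + 53824}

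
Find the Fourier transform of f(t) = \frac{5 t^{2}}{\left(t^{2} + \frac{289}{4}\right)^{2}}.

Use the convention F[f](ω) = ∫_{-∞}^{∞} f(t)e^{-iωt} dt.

F(ω) = \frac{5 \pi \left(2 - 17 \left|{\omega}\right|\right) e^{- \frac{17 \left|{\omega}\right|}{2}}}{34}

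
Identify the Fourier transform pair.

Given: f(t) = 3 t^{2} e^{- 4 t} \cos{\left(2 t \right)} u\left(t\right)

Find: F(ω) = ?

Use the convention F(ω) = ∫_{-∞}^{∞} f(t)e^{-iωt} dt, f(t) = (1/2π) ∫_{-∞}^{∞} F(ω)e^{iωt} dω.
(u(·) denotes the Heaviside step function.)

F(ω) = \frac{6 \left(- 12 i \omega + \left(i \omega + 4\right)^{3} - 48\right)}{\left(\left(i \omega + 4\right)^{2} + 4\right)^{3}}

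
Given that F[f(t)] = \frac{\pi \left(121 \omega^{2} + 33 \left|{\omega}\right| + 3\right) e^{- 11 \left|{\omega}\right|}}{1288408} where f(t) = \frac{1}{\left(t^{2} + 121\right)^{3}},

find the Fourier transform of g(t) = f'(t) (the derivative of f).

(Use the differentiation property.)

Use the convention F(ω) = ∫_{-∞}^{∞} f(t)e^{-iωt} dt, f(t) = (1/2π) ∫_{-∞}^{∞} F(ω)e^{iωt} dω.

F[g](ω) = \frac{i \pi \omega \left(121 \omega^{2} + 33 \left|{\omega}\right| + 3\right) e^{- 11 \left|{\omega}\right|}}{1288408}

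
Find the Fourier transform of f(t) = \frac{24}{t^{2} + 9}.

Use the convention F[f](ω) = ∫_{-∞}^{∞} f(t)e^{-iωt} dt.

F(ω) = 8 \pi e^{- 3 \left|{\omega}\right|}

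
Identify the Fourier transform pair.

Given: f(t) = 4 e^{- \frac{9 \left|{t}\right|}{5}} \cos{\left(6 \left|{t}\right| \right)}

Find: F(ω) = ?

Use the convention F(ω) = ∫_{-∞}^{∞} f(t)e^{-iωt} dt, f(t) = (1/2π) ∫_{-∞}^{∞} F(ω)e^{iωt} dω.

F(ω) = \frac{360 \left(25 \omega^{2} + 981\right)}{625 \omega^{4} - 40950 \omega^{2} + 962361}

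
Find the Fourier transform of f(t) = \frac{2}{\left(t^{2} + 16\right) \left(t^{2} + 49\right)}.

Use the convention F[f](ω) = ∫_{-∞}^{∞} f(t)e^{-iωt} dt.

F(ω) = \frac{\pi \left(7 e^{3 \left|{\omega}\right|} - 4\right) e^{- 7 \left|{\omega}\right|}}{462}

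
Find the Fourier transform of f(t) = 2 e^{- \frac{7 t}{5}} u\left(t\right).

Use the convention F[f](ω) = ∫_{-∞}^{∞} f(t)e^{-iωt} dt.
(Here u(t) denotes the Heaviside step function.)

F(ω) = \frac{10}{5 i \omega + 7}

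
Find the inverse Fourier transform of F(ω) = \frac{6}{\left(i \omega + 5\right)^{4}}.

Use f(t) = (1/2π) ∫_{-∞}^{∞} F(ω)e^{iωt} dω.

f(t) = t^{3} e^{- 5 t} u\left(t\right)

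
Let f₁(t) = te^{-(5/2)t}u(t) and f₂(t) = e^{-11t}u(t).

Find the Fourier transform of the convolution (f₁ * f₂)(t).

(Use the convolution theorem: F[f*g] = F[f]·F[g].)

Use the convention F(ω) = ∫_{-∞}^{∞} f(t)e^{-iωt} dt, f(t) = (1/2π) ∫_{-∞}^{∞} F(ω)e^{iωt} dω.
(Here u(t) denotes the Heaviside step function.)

F[f₁*f₂](ω) = \frac{4}{\left(i \omega + 11\right) \left(2 i \omega + 5\right)^{2}}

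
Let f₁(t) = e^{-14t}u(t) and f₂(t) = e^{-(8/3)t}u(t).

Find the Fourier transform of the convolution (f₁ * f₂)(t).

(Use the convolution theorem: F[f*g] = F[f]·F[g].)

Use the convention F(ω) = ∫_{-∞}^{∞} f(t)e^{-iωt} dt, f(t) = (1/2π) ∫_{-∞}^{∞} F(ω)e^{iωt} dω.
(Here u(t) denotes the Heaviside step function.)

F[f₁*f₂](ω) = \frac{3}{\left(i \omega + 14\right) \left(3 i \omega + 8\right)}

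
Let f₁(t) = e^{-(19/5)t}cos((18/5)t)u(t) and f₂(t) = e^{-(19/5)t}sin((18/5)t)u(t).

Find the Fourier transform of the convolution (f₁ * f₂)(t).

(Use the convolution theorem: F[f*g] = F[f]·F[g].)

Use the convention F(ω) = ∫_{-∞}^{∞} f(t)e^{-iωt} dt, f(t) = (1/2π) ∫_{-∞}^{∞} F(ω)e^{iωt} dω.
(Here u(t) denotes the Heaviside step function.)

F[f₁*f₂](ω) = \frac{450 \left(5 i \omega + 19\right)}{\left(\left(5 i \omega + 19\right)^{2} + 324\right)^{2}}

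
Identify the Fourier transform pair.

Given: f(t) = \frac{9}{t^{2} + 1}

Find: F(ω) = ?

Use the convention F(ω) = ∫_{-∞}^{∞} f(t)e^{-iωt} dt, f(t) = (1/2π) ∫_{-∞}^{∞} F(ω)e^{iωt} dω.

F(ω) = 9 \pi e^{- \left|{\omega}\right|}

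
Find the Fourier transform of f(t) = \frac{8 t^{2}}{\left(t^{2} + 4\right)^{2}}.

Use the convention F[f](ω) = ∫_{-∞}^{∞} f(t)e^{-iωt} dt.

F(ω) = 2 \pi \left(1 - 2 \left|{\omega}\right|\right) e^{- 2 \left|{\omega}\right|}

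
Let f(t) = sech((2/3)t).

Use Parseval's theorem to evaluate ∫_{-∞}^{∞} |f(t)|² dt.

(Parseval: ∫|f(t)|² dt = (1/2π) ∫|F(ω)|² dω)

∫|f(t)|² dt = 3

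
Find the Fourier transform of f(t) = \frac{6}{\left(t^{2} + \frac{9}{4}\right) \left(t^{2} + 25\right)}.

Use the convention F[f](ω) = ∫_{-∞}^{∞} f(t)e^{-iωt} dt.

F(ω) = - \frac{24 \pi e^{- 5 \left|{\omega}\right|}}{455} + \frac{16 \pi e^{- \frac{3 \left|{\omega}\right|}{2}}}{91}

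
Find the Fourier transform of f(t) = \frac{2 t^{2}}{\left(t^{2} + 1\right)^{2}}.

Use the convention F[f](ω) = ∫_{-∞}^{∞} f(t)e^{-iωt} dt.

F(ω) = \pi \left(1 - \left|{\omega}\right|\right) e^{- \left|{\omega}\right|}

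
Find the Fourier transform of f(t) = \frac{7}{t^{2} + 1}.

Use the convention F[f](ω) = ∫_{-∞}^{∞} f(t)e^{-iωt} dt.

F(ω) = 7 \pi e^{- \left|{\omega}\right|}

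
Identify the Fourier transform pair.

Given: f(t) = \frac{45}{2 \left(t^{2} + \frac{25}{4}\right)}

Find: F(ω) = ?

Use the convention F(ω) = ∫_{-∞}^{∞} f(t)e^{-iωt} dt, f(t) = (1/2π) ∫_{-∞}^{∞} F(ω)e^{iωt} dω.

F(ω) = 9 \pi e^{- \frac{5 \left|{\omega}\right|}{2}}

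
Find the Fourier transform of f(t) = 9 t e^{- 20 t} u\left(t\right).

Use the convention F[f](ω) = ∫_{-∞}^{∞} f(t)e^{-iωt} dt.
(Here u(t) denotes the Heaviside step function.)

F(ω) = \frac{9}{\left(i \omega + 20\right)^{2}}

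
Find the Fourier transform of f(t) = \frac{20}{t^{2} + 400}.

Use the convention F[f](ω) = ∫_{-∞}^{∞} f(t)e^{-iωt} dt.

F(ω) = \pi e^{- 20 \left|{\omega}\right|}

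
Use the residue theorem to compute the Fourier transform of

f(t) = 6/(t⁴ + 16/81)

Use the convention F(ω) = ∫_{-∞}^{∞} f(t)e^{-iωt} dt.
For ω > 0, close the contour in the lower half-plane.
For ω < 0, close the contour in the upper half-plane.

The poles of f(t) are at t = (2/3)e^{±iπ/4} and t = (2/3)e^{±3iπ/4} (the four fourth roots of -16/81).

Let g(z) = f(z)e^{-iωz}; for large |z| the factor e^{-iωz} decays in the lower half-plane when ω > 0 and in the upper half-plane when ω < 0.

Case ω > 0 (lower half-plane, clockwise contour ⇒ F(ω) = -2πi·ΣRes):
  Res_{z = - \frac{\sqrt{2}}{3} - \frac{\sqrt{2} i}{3}} g(z) = \frac{81 \sqrt{2} i \left(1 - i\right) e^{\frac{\sqrt{2} \omega \left(-1 + i\right)}{3}}}{32}
  Res_{z = \frac{\sqrt{2}}{3} - \frac{\sqrt{2} i}{3}} g(z) = \frac{81 \sqrt{2} i \left(1 + i\right) e^{- \frac{\sqrt{2} \omega \left(1 + i\right)}{3}}}{32}
  F(ω) = -2πi·ΣRes = \frac{81 \sqrt{2} \pi \left(1 - i\right) \left(e^{\frac{2 \sqrt{2} i \omega}{3}} + i\right) e^{- \frac{\sqrt{2} \omega \left(1 + i\right)}{3}}}{16} = \frac{81 \pi e^{- \frac{\sqrt{2} \omega}{3}} \sin{\left(\frac{\sqrt{2} \omega}{3} + \frac{\pi}{4} \right)}}{4}

Case ω < 0 (upper half-plane, counterclockwise contour ⇒ F(ω) = +2πi·ΣRes):
  Res_{z = \frac{\sqrt{2}}{3} + \frac{\sqrt{2} i}{3}} g(z) = \frac{81 \sqrt{2} i \left(-1 + i\right) e^{\frac{\sqrt{2} \omega \left(1 - i\right)}{3}}}{32}
  Res_{z = - \frac{\sqrt{2}}{3} + \frac{\sqrt{2} i}{3}} g(z) = \frac{81 \sqrt{2} \left(1 - i\right) e^{\frac{\sqrt{2} \omega \left(1 + i\right)}{3}}}{32}
  F(ω) = 2πi·ΣRes = - \frac{81 \sqrt{2} i \pi \left(i \left(1 - i\right) e^{\frac{\sqrt{2} \omega \left(1 - i\right)}{3}} - \left(1 - i\right) e^{\frac{\sqrt{2} \omega \left(1 + i\right)}{3}}\right)}{16} = \frac{81 \pi e^{\frac{\sqrt{2} \omega}{3}} \cos{\left(\frac{\sqrt{2} \omega}{3} + \frac{\pi}{4} \right)}}{4}

Both cases combine into a single formula in |ω|:

F(ω) = \frac{81 \pi e^{- \frac{\sqrt{2} \left|{\omega}\right|}{3}} \sin{\left(\frac{\sqrt{2} \left|{\omega}\right|}{3} + \frac{\pi}{4} \right)}}{4}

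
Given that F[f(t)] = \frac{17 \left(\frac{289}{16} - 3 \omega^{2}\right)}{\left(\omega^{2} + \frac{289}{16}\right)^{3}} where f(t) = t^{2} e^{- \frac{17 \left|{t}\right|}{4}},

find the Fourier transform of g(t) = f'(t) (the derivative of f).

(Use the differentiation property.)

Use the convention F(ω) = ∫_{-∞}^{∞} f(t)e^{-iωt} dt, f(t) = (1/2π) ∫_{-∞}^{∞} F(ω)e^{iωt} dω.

F[g](ω) = - \frac{4352 i \omega \left(48 \omega^{2} - 289\right)}{\left(16 \omega^{2} + 289\right)^{3}}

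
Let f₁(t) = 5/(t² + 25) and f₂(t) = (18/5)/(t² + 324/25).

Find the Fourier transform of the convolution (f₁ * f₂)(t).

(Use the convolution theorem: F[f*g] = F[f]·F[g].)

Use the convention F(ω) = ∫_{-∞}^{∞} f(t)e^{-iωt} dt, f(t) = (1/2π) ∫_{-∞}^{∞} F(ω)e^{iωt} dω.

F[f₁*f₂](ω) = \pi^{2} e^{- \frac{43 \left|{\omega}\right|}{5}}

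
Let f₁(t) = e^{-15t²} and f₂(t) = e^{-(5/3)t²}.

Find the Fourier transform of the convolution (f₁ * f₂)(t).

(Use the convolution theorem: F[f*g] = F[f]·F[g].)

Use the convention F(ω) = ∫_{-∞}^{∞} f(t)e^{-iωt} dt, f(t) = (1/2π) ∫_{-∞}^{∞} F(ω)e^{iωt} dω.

F[f₁*f₂](ω) = \frac{\pi e^{- \frac{\omega^{2}}{6}}}{5}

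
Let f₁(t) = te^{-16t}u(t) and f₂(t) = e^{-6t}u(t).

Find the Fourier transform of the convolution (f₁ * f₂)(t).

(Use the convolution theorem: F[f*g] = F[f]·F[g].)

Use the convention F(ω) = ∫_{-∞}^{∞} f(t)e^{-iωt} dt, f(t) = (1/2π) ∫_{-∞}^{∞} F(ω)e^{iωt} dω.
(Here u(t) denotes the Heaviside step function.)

F[f₁*f₂](ω) = \frac{1}{\left(i \omega + 6\right) \left(i \omega + 16\right)^{2}}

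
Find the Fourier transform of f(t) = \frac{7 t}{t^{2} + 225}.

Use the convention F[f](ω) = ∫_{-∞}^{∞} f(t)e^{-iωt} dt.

F(ω) = - 7 i \pi e^{- 15 \left|{\omega}\right|} \operatorname{sign}{\left(\omega \right)}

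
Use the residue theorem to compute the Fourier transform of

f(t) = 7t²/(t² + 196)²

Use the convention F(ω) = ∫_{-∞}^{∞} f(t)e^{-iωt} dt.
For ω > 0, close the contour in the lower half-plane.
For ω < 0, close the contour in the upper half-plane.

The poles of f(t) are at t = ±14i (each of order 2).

Let g(z) = f(z)e^{-iωz}; for large |z| the factor e^{-iωz} decays in the lower half-plane when ω > 0 and in the upper half-plane when ω < 0.

Case ω > 0 (lower half-plane, clockwise contour ⇒ F(ω) = -2πi·ΣRes):
  Res_{z = - 14 i} g(z) = \frac{i \left(1 - 14 \omega\right) e^{- 14 \omega}}{8} (pole of order 2)
  F(ω) = -2πi·ΣRes = \frac{\pi \left(1 - 14 \omega\right) e^{- 14 \omega}}{4}

Case ω < 0 (upper half-plane, counterclockwise contour ⇒ F(ω) = +2πi·ΣRes):
  Res_{z = 14 i} g(z) = \frac{i \left(- 14 \omega - 1\right) e^{14 \omega}}{8} (pole of order 2)
  F(ω) = 2πi·ΣRes = \frac{\pi \left(14 \omega + 1\right) e^{14 \omega}}{4}

Both cases combine into a single formula in |ω|:

F(ω) = \frac{\pi \left(1 - 14 \left|{\omega}\right|\right) e^{- 14 \left|{\omega}\right|}}{4}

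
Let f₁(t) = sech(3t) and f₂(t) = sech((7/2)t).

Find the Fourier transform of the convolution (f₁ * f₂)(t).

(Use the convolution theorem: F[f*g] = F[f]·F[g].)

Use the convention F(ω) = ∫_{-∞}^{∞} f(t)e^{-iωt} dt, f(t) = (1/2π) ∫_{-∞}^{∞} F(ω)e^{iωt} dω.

F[f₁*f₂](ω) = \frac{2 \pi^{2}}{21 \cosh{\left(\frac{\pi \omega}{7} \right)} \cosh{\left(\frac{\pi \omega}{6} \right)}}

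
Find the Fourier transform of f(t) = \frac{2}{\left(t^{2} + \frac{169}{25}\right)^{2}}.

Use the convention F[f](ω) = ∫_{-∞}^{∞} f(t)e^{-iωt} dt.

F(ω) = \frac{25 \pi \left(13 \left|{\omega}\right| + 5\right) e^{- \frac{13 \left|{\omega}\right|}{5}}}{2197}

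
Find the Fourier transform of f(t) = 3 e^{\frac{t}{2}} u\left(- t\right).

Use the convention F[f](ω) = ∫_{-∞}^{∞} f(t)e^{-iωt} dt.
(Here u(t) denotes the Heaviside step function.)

F(ω) = \frac{6 i}{2 \omega + i}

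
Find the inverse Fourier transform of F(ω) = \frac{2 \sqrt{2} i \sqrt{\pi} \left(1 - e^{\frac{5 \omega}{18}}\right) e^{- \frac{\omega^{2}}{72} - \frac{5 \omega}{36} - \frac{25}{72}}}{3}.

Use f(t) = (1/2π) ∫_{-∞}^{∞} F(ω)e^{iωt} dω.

f(t) = 8 e^{- 18 t^{2}} \sin{\left(5 t \right)}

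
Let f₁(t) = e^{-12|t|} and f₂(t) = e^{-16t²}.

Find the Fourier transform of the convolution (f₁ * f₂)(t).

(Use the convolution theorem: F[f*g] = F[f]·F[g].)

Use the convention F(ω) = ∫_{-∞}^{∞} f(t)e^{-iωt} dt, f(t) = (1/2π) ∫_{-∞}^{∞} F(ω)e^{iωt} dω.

F[f₁*f₂](ω) = \frac{6 \sqrt{\pi} e^{- \frac{\omega^{2}}{64}}}{\omega^{2} + 144}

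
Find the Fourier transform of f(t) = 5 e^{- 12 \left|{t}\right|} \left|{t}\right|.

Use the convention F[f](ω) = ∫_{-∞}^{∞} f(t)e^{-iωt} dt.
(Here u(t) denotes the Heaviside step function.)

F(ω) = \frac{10 \left(144 - \omega^{2}\right)}{\left(\omega^{2} + 144\right)^{2}}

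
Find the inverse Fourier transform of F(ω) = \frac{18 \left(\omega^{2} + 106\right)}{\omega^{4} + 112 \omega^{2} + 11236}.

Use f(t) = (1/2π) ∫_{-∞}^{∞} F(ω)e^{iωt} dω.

f(t) = e^{- 9 \left|{t}\right|} \cos{\left(5 \left|{t}\right| \right)}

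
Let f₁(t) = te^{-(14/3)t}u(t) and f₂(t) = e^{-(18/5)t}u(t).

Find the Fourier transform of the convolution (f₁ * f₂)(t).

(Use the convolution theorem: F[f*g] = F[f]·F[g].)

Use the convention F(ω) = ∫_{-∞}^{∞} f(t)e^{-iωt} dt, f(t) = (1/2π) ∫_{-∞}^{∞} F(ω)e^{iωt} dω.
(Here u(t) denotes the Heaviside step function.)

F[f₁*f₂](ω) = \frac{45}{\left(3 i \omega + 14\right)^{2} \left(5 i \omega + 18\right)}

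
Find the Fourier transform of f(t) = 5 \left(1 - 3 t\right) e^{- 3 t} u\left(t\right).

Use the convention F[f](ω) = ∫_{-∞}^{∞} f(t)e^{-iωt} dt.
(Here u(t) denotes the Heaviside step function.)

F(ω) = \frac{5 i \omega}{- \omega^{2} + 6 i \omega + 9}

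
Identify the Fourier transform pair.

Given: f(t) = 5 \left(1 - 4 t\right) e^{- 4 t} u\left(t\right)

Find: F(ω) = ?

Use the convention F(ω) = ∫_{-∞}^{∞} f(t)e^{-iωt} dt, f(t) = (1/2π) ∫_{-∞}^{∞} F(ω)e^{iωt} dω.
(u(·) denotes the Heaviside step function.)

F(ω) = \frac{5 i \omega}{- \omega^{2} + 8 i \omega + 16}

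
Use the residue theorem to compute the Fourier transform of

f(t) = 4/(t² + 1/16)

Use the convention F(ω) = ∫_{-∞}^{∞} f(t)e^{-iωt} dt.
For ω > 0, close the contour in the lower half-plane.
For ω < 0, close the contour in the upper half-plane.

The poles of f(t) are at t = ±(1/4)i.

Let g(z) = f(z)e^{-iωz}; for large |z| the factor e^{-iωz} decays in the lower half-plane when ω > 0 and in the upper half-plane when ω < 0.

Case ω > 0 (lower half-plane, clockwise contour ⇒ F(ω) = -2πi·ΣRes):
  Res_{z = - \frac{i}{4}} g(z) = 8 i e^{- \frac{\omega}{4}}
  F(ω) = -2πi·ΣRes = 16 \pi e^{- \frac{\omega}{4}}

Case ω < 0 (upper half-plane, counterclockwise contour ⇒ F(ω) = +2πi·ΣRes):
  Res_{z = \frac{i}{4}} g(z) = - 8 i e^{\frac{\omega}{4}}
  F(ω) = 2πi·ΣRes = 16 \pi e^{\frac{\omega}{4}}

Both cases combine into a single formula in |ω|:

F(ω) = 16 \pi e^{- \frac{\left|{\omega}\right|}{4}}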